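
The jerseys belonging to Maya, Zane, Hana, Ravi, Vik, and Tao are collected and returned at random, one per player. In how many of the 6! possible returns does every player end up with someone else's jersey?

Count assignments avoiding every fixed point. For any j of the 6 players fixed to their old jersey, the other 6−j can be arranged in (6−j)! ways.
By inclusion–exclusion this is Σ_{j=0}^{6} (−1)^j C(6,j)·(6−j)!.
Computing: 720 − 720 + 360 − 120 + 30 − 6 + 1 = 265.

265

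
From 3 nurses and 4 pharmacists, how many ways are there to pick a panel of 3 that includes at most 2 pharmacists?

Split by how many pharmacists are chosen (0 through 2).
Sum: C(4,0)·C(3,3) + C(4,1)·C(3,2) + C(4,2)·C(3,1) = 1 + 12 + 18 = 31.

31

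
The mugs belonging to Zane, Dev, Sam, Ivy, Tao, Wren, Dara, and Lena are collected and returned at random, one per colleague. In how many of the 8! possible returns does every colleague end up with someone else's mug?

14833

This is the derangement count D_8: permutations of 8 items with no fixed point.
By inclusion–exclusion this is Σ_{j=0}^{8} (−1)^j C(8,j)·(8−j)!.
Computing: 40320 − 40320 + 20160 − 6720 + 1680 − 336 + 56 − 8 + 1 = 14833.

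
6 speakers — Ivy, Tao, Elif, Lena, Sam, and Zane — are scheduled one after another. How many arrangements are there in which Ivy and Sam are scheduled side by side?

240

Place the 4 others and the Ivy-Sam pair as 5 objects in a line; the pair has 2 internal arrangements.
That gives 2 × 5! = 2 × 120 = 240.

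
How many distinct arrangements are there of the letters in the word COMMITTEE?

Letter multiplicities in COMMITTEE: C×1, E×2, I×1, M×2, O×1, T×2.
Dividing 9! = 362880 by 2!·2!·2! = 8 for the repeated letters gives 45360.

45360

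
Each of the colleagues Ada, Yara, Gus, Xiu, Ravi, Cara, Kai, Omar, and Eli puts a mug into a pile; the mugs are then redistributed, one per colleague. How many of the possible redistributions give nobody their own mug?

Count assignments avoiding every fixed point. For any j of the 9 colleagues fixed to their own mug, the other 9−j can be arranged in (9−j)! ways.
By inclusion–exclusion this is Σ_{j=0}^{9} (−1)^j C(9,j)·(9−j)!.
Computing: 362880 − 362880 + 181440 − 60480 + 15120 − 3024 + 504 − 72 + 9 − 1 = 133496.

133496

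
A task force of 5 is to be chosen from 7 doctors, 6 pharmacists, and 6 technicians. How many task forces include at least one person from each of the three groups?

8295

Total 5-person selections from all 19: C(19,5) = 11628.
Subtract selections that omit an entire group: no doctors → C(12,5) = 792; no pharmacists → C(13,5) = 1287; no technicians → C(13,5) = 1287.
Add back selections omitting two groups (i.e. drawn from a single group): C(7,5) + C(6,5) + C(6,5) = 33.
By inclusion–exclusion: 11628 − 3366 + 33 = 8295.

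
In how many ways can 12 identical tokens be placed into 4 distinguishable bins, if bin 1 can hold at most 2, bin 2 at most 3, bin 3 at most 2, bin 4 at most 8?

By stars and bars, unrestricted non-negative solutions to x_1+…+x_4 = 12 number C(12+3,3) = 455.
Subtract solutions that violate a single cap (substitute x_i' = x_i − (cap_i+1)): x_1 ≥ 3 gives C(12,3) = 220; x_2 ≥ 4 gives C(11,3) = 165; x_3 ≥ 3 gives C(12,3) = 220; x_4 ≥ 9 gives C(6,3) = 20. Together 625.
Add back pairs where two caps are both exceeded: 56 + 84 + 1 + 56 + 0 + 1 = 198.
Subtract triples: 10 + 0 + 0 + 0 = 10.
By inclusion–exclusion the count is 455 − 625 + 198 − 10 = 18.

18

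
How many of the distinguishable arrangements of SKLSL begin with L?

With the first slot taken by L, it remains to arrange the other 4 letters (SKSL).
Those 4 letters have S appearing twice, giving (4)!/(2!) = 12.

12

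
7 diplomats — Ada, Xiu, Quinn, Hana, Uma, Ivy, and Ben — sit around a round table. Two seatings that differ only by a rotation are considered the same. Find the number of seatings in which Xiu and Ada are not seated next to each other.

All circular seatings of 7 people number (6)! = 720.
Seatings with Xiu beside Ada: treat them as a block with 2 internal orders, giving 2 × (5)! = 240.
Subtracting, 720 − 240 = 480.

480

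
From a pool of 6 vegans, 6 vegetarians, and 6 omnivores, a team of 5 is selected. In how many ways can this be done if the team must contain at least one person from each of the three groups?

6210

Total 5-person selections from all 18: C(18,5) = 8568.
Subtract selections that omit an entire group: no vegans → C(12,5) = 792; no vegetarians → C(12,5) = 792; no omnivores → C(12,5) = 792.
Add back selections omitting two groups (i.e. drawn from a single group): C(6,5) + C(6,5) + C(6,5) = 18.
By inclusion–exclusion: 8568 − 2376 + 18 = 6210.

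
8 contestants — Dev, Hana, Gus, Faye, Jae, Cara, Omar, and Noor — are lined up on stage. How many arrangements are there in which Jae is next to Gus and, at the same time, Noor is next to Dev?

2880

Treat {Jae,Gus} as one block (2 orders) and {Noor,Dev} as another (2 orders).
That leaves 6 units to arrange: 2 × 2 × 6! = 4 × 720 = 2880.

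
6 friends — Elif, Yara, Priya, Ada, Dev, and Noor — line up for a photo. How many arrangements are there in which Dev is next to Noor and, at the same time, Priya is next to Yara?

Treat {Dev,Noor} as one block (2 orders) and {Priya,Yara} as another (2 orders).
That leaves 4 units to arrange: 2 × 2 × 4! = 4 × 24 = 96.

96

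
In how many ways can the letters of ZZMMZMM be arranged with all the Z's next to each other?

Treat the 3 copies of Z as a single block. The multiset to arrange is then {ZZZ, M, M, M, M}, 5 items in all.
That gives (5)!/(4!) = 5 arrangements.

5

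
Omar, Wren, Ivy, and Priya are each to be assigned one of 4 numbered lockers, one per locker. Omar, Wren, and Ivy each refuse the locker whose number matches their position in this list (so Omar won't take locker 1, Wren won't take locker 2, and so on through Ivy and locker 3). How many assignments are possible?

11

Let Aᵢ (for i ∈ {1, 2, 3}) be the placements that put person i in their forbidden locker. Any j of these fix j positions, leaving (4−j)! ways to fill the rest, and there are C(3,j) ways to pick which j.
By inclusion–exclusion, the number of valid placements is Σ_{j=0}^{3} (−1)^j C(3,j)·(4−j)!.
Computing: 24 − 18 + 6 − 1 = 11.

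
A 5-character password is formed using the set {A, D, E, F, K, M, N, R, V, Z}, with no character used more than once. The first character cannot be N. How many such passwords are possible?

The first character has 10−1 = 9 choices (anything except N).
The remaining 4 characters are filled from the other 9 symbols without repetition: 9 × 8 × 7 × 6 = 3024.
Total: 9 × 3024 = 27216.

27216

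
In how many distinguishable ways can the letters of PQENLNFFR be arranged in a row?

PQENLNFFR has 9 letters with F appearing twice and N appearing twice.
The number of distinct arrangements is 9!/(2!·2!) = 362880/4 = 90720.

90720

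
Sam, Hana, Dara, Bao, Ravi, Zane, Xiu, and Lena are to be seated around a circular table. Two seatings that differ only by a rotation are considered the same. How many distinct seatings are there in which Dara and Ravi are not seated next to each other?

All circular seatings of 8 people number (7)! = 5040.
Those with Dara next to Ravi: fuse the pair into one unit and seat 7 units around a circle — 2·(6)! = 1440.
Subtracting, 5040 − 1440 = 3600.

3600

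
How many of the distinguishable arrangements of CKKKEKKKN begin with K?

336

Fix K in the first position and arrange the remaining 8 letters.
Those 8 letters have K appearing 5 times, giving (8)!/(5!) = 336.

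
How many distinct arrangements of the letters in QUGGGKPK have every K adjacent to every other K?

840

Treat the 2 copies of K as a single block. The multiset to arrange is then {KK, G, G, G, P, Q, U}, 7 items in all.
That gives (7)!/(3!) = 840 arrangements.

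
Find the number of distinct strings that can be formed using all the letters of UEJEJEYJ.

1120

UEJEJEYJ has 8 letters with E appearing 3 times and J appearing 3 times.
Dividing 8! = 40320 by 3!·3! = 36 for the repeated letters gives 1120.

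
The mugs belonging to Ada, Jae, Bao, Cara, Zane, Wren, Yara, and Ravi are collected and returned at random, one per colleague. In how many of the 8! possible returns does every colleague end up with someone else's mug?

Let Aᵢ be the assignments in which colleague i gets their own mug. We want the size of the complement of A₁∪…∪A_8.
By inclusion–exclusion this is Σ_{j=0}^{8} (−1)^j C(8,j)·(8−j)!.
Computing: 40320 − 40320 + 20160 − 6720 + 1680 − 336 + 56 − 8 + 1 = 14833.

14833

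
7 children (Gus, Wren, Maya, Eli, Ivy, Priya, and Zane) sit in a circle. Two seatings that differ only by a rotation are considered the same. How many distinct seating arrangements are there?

720

Fix one person's seat to break rotational symmetry; the remaining 6 people can be arranged in (6)! = 720 ways.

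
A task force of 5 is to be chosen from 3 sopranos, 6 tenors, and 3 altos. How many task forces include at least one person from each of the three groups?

540

Total 5-person selections from all 12: C(12,5) = 792.
Selections missing a whole group: no sopranos → C(9,5) = 126; no tenors → C(6,5) = 6; no altos → C(9,5) = 126.
Add back selections omitting two groups (i.e. drawn from a single group): C(3,5) + C(6,5) + C(3,5) = 6.
By inclusion–exclusion: 792 − 258 + 6 = 540.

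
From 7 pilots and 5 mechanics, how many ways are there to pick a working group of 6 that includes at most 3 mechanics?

Split by how many mechanics are chosen (0 through 3).
Sum: C(5,0)·C(7,6) + C(5,1)·C(7,5) + C(5,2)·C(7,4) + C(5,3)·C(7,3) = 7 + 105 + 350 + 350 = 812.

812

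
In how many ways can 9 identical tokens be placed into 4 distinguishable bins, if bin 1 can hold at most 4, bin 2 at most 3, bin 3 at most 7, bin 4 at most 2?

56

Without the upper bounds there are C(12,3) = 220 ways to split 9 among 4 bins.
Subtract solutions that violate a single cap (substitute x_i' = x_i − (cap_i+1)): x_1 ≥ 5 gives C(7,3) = 35; x_2 ≥ 4 gives C(8,3) = 56; x_3 ≥ 8 gives C(4,3) = 4; x_4 ≥ 3 gives C(9,3) = 84. Together 179.
Add back pairs where two caps are both exceeded: 1 + 0 + 4 + 0 + 10 + 0 = 15.
By inclusion–exclusion the count is 220 − 179 + 15 = 56.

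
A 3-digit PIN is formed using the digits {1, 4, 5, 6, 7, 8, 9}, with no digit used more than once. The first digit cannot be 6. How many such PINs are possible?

The first digit has 7−1 = 6 choices (anything except 6).
The remaining 2 digits are filled from the other 6 symbols without repetition: 6 × 5 = 30.
Total: 6 × 30 = 180.

180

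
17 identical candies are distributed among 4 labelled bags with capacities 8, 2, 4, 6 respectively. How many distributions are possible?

19

Without the upper bounds there are C(20,3) = 1140 ways to split 17 among 4 bags.
Subtract solutions that violate a single cap (substitute x_i' = x_i − (cap_i+1)): x_1 ≥ 9 gives C(11,3) = 165; x_2 ≥ 3 gives C(17,3) = 680; x_3 ≥ 5 gives C(15,3) = 455; x_4 ≥ 7 gives C(13,3) = 286. Together 1586.
Add back pairs where two caps are both exceeded: 56 + 20 + 4 + 220 + 120 + 56 = 476.
Subtract triples: 1 + 0 + 0 + 10 = 11.
By inclusion–exclusion the count is 1140 − 1586 + 476 − 11 = 19.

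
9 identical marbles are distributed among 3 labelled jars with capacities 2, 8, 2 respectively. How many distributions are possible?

8

Ignoring the caps, the number of non-negative solutions to x_1+…+x_3 = 9 is C(11,2) = 55.
Subtract solutions that violate a single cap (substitute x_i' = x_i − (cap_i+1)): x_1 ≥ 3 gives C(8,2) = 28; x_2 ≥ 9 gives C(2,2) = 1; x_3 ≥ 3 gives C(8,2) = 28. Together 57.
Add back pairs where two caps are both exceeded: 0 + 10 + 0 = 10.
By inclusion–exclusion the count is 55 − 57 + 10 = 8.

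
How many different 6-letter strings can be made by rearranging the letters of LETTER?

The 6 letters of LETTER have repeats: E appearing twice and T appearing twice.
Dividing 6! = 720 by 2!·2! = 4 for the repeated letters gives 180.

180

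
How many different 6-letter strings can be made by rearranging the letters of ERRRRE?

The 6 letters of ERRRRE have repeats: E appearing twice and R appearing 4 times.
So there are 6! / (4!·2!) = 15 distinguishable arrangements.

15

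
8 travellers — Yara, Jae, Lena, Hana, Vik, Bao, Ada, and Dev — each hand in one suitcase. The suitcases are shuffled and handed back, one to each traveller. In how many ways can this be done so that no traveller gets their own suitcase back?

14833

Count assignments avoiding every fixed point. For any j of the 8 travellers fixed to their own suitcase, the other 8−j can be arranged in (8−j)! ways.
By inclusion–exclusion this is Σ_{j=0}^{8} (−1)^j C(8,j)·(8−j)!.
Computing: 40320 − 40320 + 20160 − 6720 + 1680 − 336 + 56 − 8 + 1 = 14833.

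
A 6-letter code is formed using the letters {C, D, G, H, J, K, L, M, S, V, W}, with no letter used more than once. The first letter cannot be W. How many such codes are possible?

The first letter has 11−1 = 10 choices (anything except W).
The remaining 5 letters are filled from the other 10 symbols without repetition: 10 × 9 × 8 × 7 × 6 = 30240.
Total: 10 × 30240 = 302400.

302400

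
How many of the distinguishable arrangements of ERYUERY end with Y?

With the last slot taken by Y, it remains to arrange the other 6 letters (ERUERY).
Those 6 letters have E appearing twice and R appearing twice, giving (6)!/(2!·2!) = 180.

180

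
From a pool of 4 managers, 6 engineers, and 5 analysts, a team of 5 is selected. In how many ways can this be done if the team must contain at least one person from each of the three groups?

Unrestricted: C(15,5) = 3003 ways to pick any 5 of the 15.
Subtract selections that omit an entire group: no managers → C(11,5) = 462; no engineers → C(9,5) = 126; no analysts → C(10,5) = 252.
Add back selections omitting two groups (i.e. drawn from a single group): C(4,5) + C(6,5) + C(5,5) = 7.
By inclusion–exclusion: 3003 − 840 + 7 = 2170.

2170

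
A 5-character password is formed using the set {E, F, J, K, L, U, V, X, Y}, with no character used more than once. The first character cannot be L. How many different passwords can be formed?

13440

The first character has 9−1 = 8 choices (anything except L).
The remaining 4 characters are filled from the other 8 symbols without repetition: 8 × 7 × 6 × 5 = 1680.
Total: 8 × 1680 = 13440.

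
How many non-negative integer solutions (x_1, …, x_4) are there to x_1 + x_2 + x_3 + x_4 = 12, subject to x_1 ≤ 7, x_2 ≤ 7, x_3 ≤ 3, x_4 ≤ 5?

Ignoring the caps, the number of non-negative solutions to x_1+…+x_4 = 12 is C(15,3) = 455.
Subtract solutions that violate a single cap (substitute x_i' = x_i − (cap_i+1)): x_1 ≥ 8 gives C(7,3) = 35; x_2 ≥ 8 gives C(7,3) = 35; x_3 ≥ 4 gives C(11,3) = 165; x_4 ≥ 6 gives C(9,3) = 84. Together 319.
Add back pairs where two caps are both exceeded: 0 + 1 + 0 + 1 + 0 + 10 = 12.
By inclusion–exclusion the count is 455 − 319 + 12 = 148.

148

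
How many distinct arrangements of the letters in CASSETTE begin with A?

630

With the first slot taken by A, it remains to arrange the other 7 letters (CSSETTE).
Those 7 letters have E appearing twice, S appearing twice, and T appearing twice, giving (7)!/(2!·2!·2!) = 630.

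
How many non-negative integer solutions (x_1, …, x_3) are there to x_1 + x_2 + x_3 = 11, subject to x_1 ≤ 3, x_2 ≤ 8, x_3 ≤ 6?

By stars and bars, unrestricted non-negative solutions to x_1+…+x_3 = 11 number C(11+2,2) = 78.
Subtract solutions that violate a single cap (substitute x_i' = x_i − (cap_i+1)): x_1 ≥ 4 gives C(9,2) = 36; x_2 ≥ 9 gives C(4,2) = 6; x_3 ≥ 7 gives C(6,2) = 15. Together 57.
Add back pairs where two caps are both exceeded: 0 + 1 + 0 = 1.
By inclusion–exclusion the count is 78 − 57 + 1 = 22.

22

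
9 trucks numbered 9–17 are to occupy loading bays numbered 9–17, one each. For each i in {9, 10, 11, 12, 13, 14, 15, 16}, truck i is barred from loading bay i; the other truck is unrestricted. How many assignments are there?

Let Aᵢ (for 9 ≤ i ≤ 16) be the placements that put truck i in its forbidden loading bay. Any j of these fix j positions, leaving (9−j)! ways to fill the rest, and there are C(8,j) ways to pick which j.
By inclusion–exclusion, the number of valid placements is Σ_{j=0}^{8} (−1)^j C(8,j)·(9−j)!.
Computing: 362880 − 322560 + 141120 − 40320 + 8400 − 1344 + 168 − 16 + 1 = 148329.

148329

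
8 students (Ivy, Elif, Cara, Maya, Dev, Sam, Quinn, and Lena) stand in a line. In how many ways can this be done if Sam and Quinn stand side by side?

10080

Place the 6 others and the Sam-Quinn pair as 7 objects in a line; the pair has 2 internal arrangements.
So the count is 2·(7)! = 10080.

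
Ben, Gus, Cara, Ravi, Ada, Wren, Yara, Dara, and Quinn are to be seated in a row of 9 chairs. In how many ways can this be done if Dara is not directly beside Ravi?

282240

There are 9! = 362880 arrangements in all. If Dara and Ravi are adjacent, merging them into one block gives 2·(8)! = 80640 arrangements.
So 362880 − 80640 = 282240 arrangements keep them apart.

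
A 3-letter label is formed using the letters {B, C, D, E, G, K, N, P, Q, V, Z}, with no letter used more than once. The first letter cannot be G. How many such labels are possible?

The first letter has 11−1 = 10 choices (anything except G).
The remaining 2 letters are filled from the other 10 symbols without repetition: 10 × 9 = 90.
Total: 10 × 90 = 900.

900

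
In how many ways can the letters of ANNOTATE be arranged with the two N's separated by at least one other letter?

3780

There are 8!/(2!·2!·2!) = 5040 arrangements of ANNOTATE in total.
If the two N's are adjacent, glue them into one block, leaving 7 items to arrange: (7)!/(2!·2!) = 1260 ways.
Subtracting, 5040 − 1260 = 3780 arrangements keep the N's apart.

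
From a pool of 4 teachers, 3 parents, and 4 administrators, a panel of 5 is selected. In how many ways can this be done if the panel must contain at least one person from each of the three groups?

364

With no constraint there are C(11,5) = 462 possible selections.
Subtract selections that omit an entire group: no teachers → C(7,5) = 21; no parents → C(8,5) = 56; no administrators → C(7,5) = 21.
Add back selections omitting two groups (i.e. drawn from a single group): C(4,5) + C(3,5) + C(4,5) = 0.
By inclusion–exclusion: 462 − 98 + 0 = 364.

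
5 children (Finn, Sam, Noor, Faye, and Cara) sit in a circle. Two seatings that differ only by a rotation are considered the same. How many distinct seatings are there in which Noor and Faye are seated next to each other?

Glue Noor and Faye into a block (2 internal orders). Seating 4 units around a circle gives (3)! arrangements.
So 2 × (3)! = 2 × 6 = 12.

12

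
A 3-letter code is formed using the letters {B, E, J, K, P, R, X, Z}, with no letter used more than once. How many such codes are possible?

Choose and order 3 of the 8 symbols: the first letter has 8 options, the next 7, then 6.
That product is 8 × 7 × 6 = 336.

336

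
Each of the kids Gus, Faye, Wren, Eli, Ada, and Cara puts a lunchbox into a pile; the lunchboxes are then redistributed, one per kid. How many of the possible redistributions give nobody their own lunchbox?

265

This is the derangement count D_6: permutations of 6 items with no fixed point.
By inclusion–exclusion this is Σ_{j=0}^{6} (−1)^j C(6,j)·(6−j)!.
Computing: 720 − 720 + 360 − 120 + 30 − 6 + 1 = 265.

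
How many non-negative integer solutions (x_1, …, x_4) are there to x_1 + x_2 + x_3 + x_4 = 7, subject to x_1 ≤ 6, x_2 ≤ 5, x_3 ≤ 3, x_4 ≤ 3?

75

By stars and bars, unrestricted non-negative solutions to x_1+…+x_4 = 7 number C(7+3,3) = 120.
Subtract solutions that violate a single cap (substitute x_i' = x_i − (cap_i+1)): x_1 ≥ 7 gives C(3,3) = 1; x_2 ≥ 6 gives C(4,3) = 4; x_3 ≥ 4 gives C(6,3) = 20; x_4 ≥ 4 gives C(6,3) = 20. Together 45.
No two caps can be exceeded simultaneously, so the pair terms are all 0.
By inclusion–exclusion the count is 120 − 45 + 0 = 75.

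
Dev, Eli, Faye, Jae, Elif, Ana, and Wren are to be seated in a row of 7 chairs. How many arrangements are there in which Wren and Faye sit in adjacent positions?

Glue Wren and Faye into one block (2 internal orders), leaving 6 units to arrange in a row.
That gives 2 × 6! = 2 × 720 = 1440.

1440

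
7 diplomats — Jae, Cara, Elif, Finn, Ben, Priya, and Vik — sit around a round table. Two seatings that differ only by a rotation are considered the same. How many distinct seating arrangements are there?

720

Seat Jae anywhere (absorbing the rotational symmetry), then permute the other 6: (6)! = 720.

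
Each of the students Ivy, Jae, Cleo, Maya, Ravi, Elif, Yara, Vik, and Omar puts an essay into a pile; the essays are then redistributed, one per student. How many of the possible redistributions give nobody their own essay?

133496

Let Aᵢ be the assignments in which student i gets their own essay. We want the size of the complement of A₁∪…∪A_9.
By inclusion–exclusion this is Σ_{j=0}^{9} (−1)^j C(9,j)·(9−j)!.
Computing: 362880 − 362880 + 181440 − 60480 + 15120 − 3024 + 504 − 72 + 9 − 1 = 133496.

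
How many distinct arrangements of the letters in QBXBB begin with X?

With the first slot taken by X, it remains to arrange the other 4 letters (QBBB).
Those 4 letters have B appearing 3 times, giving (4)!/(3!) = 4.

4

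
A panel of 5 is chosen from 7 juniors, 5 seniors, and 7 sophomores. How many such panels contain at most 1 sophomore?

Split by how many sophomores are chosen (0 through 1).
Sum: C(7,0)·C(12,5) + C(7,1)·C(12,4) = 792 + 3465 = 4257.

4257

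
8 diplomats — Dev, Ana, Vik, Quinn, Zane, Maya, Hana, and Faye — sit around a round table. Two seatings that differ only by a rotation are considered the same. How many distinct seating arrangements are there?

Fix one person's seat to break rotational symmetry; the remaining 7 people can be arranged in (7)! = 5040 ways.

5040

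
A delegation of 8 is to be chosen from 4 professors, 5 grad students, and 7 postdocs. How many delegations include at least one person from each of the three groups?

Unrestricted: C(16,8) = 12870 ways to pick any 8 of the 16.
Subtract selections that omit an entire group: no professors → C(12,8) = 495; no grad students → C(11,8) = 165; no postdocs → C(9,8) = 9.
Add back selections omitting two groups (i.e. drawn from a single group): C(4,8) + C(5,8) + C(7,8) = 0.
By inclusion–exclusion: 12870 − 669 + 0 = 12201.

12201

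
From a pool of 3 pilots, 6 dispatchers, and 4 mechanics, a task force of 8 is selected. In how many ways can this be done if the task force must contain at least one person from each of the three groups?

1233

Total 8-person selections from all 13: C(13,8) = 1287.
Subtract selections that omit an entire group: no pilots → C(10,8) = 45; no dispatchers → C(7,8) = 0; no mechanics → C(9,8) = 9.
Add back selections omitting two groups (i.e. drawn from a single group): C(3,8) + C(6,8) + C(4,8) = 0.
By inclusion–exclusion: 1287 − 54 + 0 = 1233.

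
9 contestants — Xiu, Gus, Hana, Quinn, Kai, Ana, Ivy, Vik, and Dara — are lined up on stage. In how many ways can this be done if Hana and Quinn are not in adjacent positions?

There are 9! = 362880 arrangements in all. If Hana and Quinn are adjacent, merging them into one block gives 2·(8)! = 80640 arrangements.
Complementary counting: 362880 − 80640 = 282240.

282240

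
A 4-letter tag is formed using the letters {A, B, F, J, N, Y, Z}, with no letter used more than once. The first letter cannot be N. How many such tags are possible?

720

The first letter has 7−1 = 6 choices (anything except N).
The remaining 3 letters are filled from the other 6 symbols without repetition: 6 × 5 × 4 = 120.
Total: 6 × 120 = 720.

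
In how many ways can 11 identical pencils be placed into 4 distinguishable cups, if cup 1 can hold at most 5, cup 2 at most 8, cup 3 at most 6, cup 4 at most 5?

Without the upper bounds there are C(14,3) = 364 ways to split 11 among 4 cups.
Subtract solutions that violate a single cap (substitute x_i' = x_i − (cap_i+1)): x_1 ≥ 6 gives C(8,3) = 56; x_2 ≥ 9 gives C(5,3) = 10; x_3 ≥ 7 gives C(7,3) = 35; x_4 ≥ 6 gives C(8,3) = 56. Together 157.
No two caps can be exceeded simultaneously, so the pair terms are all 0.
By inclusion–exclusion the count is 364 − 157 + 0 = 207.

207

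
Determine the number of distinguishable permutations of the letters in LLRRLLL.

21

LLRRLLL has 7 letters with L appearing 5 times and R appearing twice.
The number of distinct arrangements is 7!/(5!·2!) = 5040/240 = 21.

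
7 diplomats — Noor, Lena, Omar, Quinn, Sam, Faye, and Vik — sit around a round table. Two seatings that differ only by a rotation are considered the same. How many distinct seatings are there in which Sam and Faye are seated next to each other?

Glue Sam and Faye into a block (2 internal orders). Seating 6 units around a circle gives (5)! arrangements.
So 2 × (5)! = 2 × 120 = 240.

240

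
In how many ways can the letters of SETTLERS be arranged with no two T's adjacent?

Total arrangements of SETTLERS: 8!/(2!·2!·2!) = 5040.
Arrangements with the T's together: treat TT as one letter, giving (7)!/(2!·2!) = 1260.
Subtracting, 5040 − 1260 = 3780 arrangements keep the T's apart.

3780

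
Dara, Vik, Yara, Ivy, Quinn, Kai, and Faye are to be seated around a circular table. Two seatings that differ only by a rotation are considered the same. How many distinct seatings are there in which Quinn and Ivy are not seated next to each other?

All circular seatings of 7 people number (6)! = 720.
Those with Quinn next to Ivy: fuse the pair into one unit and seat 6 units around a circle — 2·(5)! = 240.
Subtracting, 720 − 240 = 480.

480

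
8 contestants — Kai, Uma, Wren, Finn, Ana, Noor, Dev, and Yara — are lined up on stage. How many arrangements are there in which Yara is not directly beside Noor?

30240

Of the 8! = 40320 arrangements, those with Yara and Noor adjacent number 2 × 7! = 10080 (treat the pair as a block with 2 internal orders).
So 40320 − 10080 = 30240 arrangements keep them apart.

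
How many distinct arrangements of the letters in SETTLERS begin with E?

1260

Fix E in the first position and arrange the remaining 7 letters.
Those 7 letters have S appearing twice and T appearing twice, giving (7)!/(2!·2!) = 1260.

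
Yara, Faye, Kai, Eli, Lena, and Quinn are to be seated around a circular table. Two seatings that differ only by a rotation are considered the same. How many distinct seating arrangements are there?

120

Seat Yara anywhere (absorbing the rotational symmetry), then permute the other 5: (5)! = 120.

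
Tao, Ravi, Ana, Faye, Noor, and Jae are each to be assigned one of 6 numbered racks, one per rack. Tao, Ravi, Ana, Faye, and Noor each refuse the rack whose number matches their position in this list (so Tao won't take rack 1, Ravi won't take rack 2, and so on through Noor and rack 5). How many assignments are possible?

309

Let Aᵢ (for 1 ≤ i ≤ 5) be the placements that put person i in their forbidden rack. Any j of these fix j positions, leaving (6−j)! ways to fill the rest, and there are C(5,j) ways to pick which j.
By inclusion–exclusion, the number of valid placements is Σ_{j=0}^{5} (−1)^j C(5,j)·(6−j)!.
Computing: 720 − 600 + 240 − 60 + 10 − 1 = 309.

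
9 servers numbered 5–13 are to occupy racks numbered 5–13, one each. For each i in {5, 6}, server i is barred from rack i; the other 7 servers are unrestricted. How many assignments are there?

Let Aᵢ (for i ∈ {5, 6}) be the placements that put server i in its forbidden rack. Any j of these fix j positions, leaving (9−j)! ways to fill the rest, and there are C(2,j) ways to pick which j.
By inclusion–exclusion, the number of valid placements is Σ_{j=0}^{2} (−1)^j C(2,j)·(9−j)!.
Computing: 362880 − 80640 + 5040 = 287280.

287280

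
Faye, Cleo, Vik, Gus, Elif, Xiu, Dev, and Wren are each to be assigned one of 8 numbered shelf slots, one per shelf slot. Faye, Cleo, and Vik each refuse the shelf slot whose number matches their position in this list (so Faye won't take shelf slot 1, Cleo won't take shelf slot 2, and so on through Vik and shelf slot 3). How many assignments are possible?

Let Aᵢ (for i ∈ {1, 2, 3}) be the placements that put person i in their forbidden shelf slot. Any j of these fix j positions, leaving (8−j)! ways to fill the rest, and there are C(3,j) ways to pick which j.
By inclusion–exclusion, the number of valid placements is Σ_{j=0}^{3} (−1)^j C(3,j)·(8−j)!.
Computing: 40320 − 15120 + 2160 − 120 = 27240.

27240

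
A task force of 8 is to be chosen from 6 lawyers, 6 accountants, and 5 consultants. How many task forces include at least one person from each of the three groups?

With no constraint there are C(17,8) = 24310 possible selections.
Subtract selections that omit an entire group: no lawyers → C(11,8) = 165; no accountants → C(11,8) = 165; no consultants → C(12,8) = 495.
Add back selections omitting two groups (i.e. drawn from a single group): C(6,8) + C(6,8) + C(5,8) = 0.
By inclusion–exclusion: 24310 − 825 + 0 = 23485.

23485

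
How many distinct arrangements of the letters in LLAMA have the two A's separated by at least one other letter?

Total arrangements of LLAMA: 5!/(2!·2!) = 30.
If the two A's are adjacent, glue them into one block, leaving 4 items to arrange: (4)!/(2!) = 12 ways.
Hence 30 − 12 = 18.

18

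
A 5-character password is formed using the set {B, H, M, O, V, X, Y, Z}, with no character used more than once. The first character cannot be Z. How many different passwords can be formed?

5880

The first character has 8−1 = 7 choices (anything except Z).
The remaining 4 characters are filled from the other 7 symbols without repetition: 7 × 6 × 5 × 4 = 840.
Total: 7 × 840 = 5880.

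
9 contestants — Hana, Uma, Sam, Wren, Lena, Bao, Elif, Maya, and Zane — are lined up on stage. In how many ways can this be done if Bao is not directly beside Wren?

There are 9! = 362880 arrangements in all. If Bao and Wren are adjacent, merging them into one block gives 2·(8)! = 80640 arrangements.
So 362880 − 80640 = 282240 arrangements keep them apart.

282240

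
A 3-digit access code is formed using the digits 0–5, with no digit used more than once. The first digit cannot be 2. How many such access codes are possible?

100

The first digit has 6−1 = 5 choices (anything except 2).
The remaining 2 digits are filled from the other 5 symbols without repetition: 5 × 4 = 20.
Total: 5 × 20 = 100.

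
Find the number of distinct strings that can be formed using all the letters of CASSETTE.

5040

The 8 letters of CASSETTE have repeats: E appearing twice, S appearing twice, and T appearing twice.
Dividing 8! = 40320 by 2!·2!·2! = 8 for the repeated letters gives 5040.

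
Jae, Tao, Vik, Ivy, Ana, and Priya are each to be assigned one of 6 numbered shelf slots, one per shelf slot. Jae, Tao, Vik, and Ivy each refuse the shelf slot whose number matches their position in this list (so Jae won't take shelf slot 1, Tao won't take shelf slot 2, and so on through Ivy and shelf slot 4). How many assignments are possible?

362

Let Aᵢ (for 1 ≤ i ≤ 4) be the placements that put person i in their forbidden shelf slot. Any j of these fix j positions, leaving (6−j)! ways to fill the rest, and there are C(4,j) ways to pick which j.
By inclusion–exclusion, the number of valid placements is Σ_{j=0}^{4} (−1)^j C(4,j)·(6−j)!.
Computing: 720 − 480 + 144 − 24 + 2 = 362.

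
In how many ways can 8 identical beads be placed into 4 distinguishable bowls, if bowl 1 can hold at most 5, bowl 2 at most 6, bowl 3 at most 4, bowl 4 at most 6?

Without the upper bounds there are C(11,3) = 165 ways to split 8 among 4 bowls.
Subtract solutions that violate a single cap (substitute x_i' = x_i − (cap_i+1)): x_1 ≥ 6 gives C(5,3) = 10; x_2 ≥ 7 gives C(4,3) = 4; x_3 ≥ 5 gives C(6,3) = 20; x_4 ≥ 7 gives C(4,3) = 4. Together 38.
No two caps can be exceeded simultaneously, so the pair terms are all 0.
By inclusion–exclusion the count is 165 − 38 + 0 = 127.

127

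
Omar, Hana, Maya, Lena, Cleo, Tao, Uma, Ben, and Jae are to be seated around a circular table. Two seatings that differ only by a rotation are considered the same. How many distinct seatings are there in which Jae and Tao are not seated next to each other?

All circular seatings of 9 people number (8)! = 40320.
Seatings with Jae beside Tao: treat them as a block with 2 internal orders, giving 2 × (7)! = 10080.
Subtracting, 40320 − 10080 = 30240.

30240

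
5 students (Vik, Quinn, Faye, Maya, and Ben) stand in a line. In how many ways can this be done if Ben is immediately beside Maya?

48

Treat {Ben, Maya} as a single unit. There are 4 units to order, and the pair itself can be ordered 2 ways.
That gives 2 × 4! = 2 × 24 = 48.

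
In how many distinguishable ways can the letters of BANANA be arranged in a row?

60

Letter multiplicities in BANANA: A×3, B×1, N×2.
Dividing 6! = 720 by 3!·2! = 12 for the repeated letters gives 60.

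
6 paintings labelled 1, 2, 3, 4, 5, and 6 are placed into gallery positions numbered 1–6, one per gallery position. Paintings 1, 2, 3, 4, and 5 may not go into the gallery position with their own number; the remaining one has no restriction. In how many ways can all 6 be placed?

309

Let Aᵢ (for 1 ≤ i ≤ 5) be the placements that put painting i in its forbidden gallery position. Any j of these fix j positions, leaving (6−j)! ways to fill the rest, and there are C(5,j) ways to pick which j.
By inclusion–exclusion, the number of valid placements is Σ_{j=0}^{5} (−1)^j C(5,j)·(6−j)!.
Computing: 720 − 600 + 240 − 60 + 10 − 1 = 309.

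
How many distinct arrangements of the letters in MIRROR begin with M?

20

With the first slot taken by M, it remains to arrange the other 5 letters (IRROR).
Those 5 letters have R appearing 3 times, giving (5)!/(3!) = 20.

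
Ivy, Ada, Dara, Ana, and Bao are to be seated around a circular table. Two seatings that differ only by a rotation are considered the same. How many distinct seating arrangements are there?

Around a circle, 5 distinct people have 5!/5 = (4)! = 24 rotationally distinct seatings.

24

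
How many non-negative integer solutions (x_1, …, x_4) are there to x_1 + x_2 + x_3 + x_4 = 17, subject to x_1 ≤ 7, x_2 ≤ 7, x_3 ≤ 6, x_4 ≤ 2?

Without the upper bounds there are C(20,3) = 1140 ways to split 17 among 4 variables.
Subtract solutions that violate a single cap (substitute x_i' = x_i − (cap_i+1)): x_1 ≥ 8 gives C(12,3) = 220; x_2 ≥ 8 gives C(12,3) = 220; x_3 ≥ 7 gives C(13,3) = 286; x_4 ≥ 3 gives C(17,3) = 680. Together 1406.
Add back pairs where two caps are both exceeded: 4 + 10 + 84 + 10 + 84 + 120 = 312.
By inclusion–exclusion the count is 1140 − 1406 + 312 = 46.

46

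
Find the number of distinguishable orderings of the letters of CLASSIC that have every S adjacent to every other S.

360

Treat the 2 copies of S as a single block. The multiset to arrange is then {SS, A, C, C, I, L}, 6 items in all.
That gives (6)!/(2!) = 360 arrangements.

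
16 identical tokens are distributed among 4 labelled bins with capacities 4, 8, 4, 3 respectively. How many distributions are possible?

Ignoring the caps, the number of non-negative solutions to x_1+…+x_4 = 16 is C(19,3) = 969.
Subtract solutions that violate a single cap (substitute x_i' = x_i − (cap_i+1)): x_1 ≥ 5 gives C(14,3) = 364; x_2 ≥ 9 gives C(10,3) = 120; x_3 ≥ 5 gives C(14,3) = 364; x_4 ≥ 4 gives C(15,3) = 455. Together 1303.
Add back pairs where two caps are both exceeded: 10 + 84 + 120 + 10 + 20 + 120 = 364.
Subtract triples: 0 + 0 + 10 + 0 = 10.
By inclusion–exclusion the count is 969 − 1303 + 364 − 10 = 20.

20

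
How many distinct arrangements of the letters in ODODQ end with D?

12

With the last slot taken by D, it remains to arrange the other 4 letters (OODQ).
Those 4 letters have O appearing twice, giving (4)!/(2!) = 12.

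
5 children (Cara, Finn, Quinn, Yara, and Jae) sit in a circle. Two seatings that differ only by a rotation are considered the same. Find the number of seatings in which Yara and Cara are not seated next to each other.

All circular seatings of 5 people number (4)! = 24.
Those with Yara next to Cara: fuse the pair into one unit and seat 4 units around a circle — 2·(3)! = 12.
Subtracting, 24 − 12 = 12.

12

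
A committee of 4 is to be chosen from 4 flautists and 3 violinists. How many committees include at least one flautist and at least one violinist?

Unrestricted: C(7,4) = 35 ways to pick any 4 of the 7.
Subtract selections that omit an entire group: no flautists → C(3,4) = 0; no violinists → C(4,4) = 1.
Both groups omitted at once is impossible, so 35 − 1 = 34.

34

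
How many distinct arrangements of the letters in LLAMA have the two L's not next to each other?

Total arrangements of LLAMA: 5!/(2!·2!) = 30.
If the two L's are adjacent, glue them into one block, leaving 4 items to arrange: (4)!/(2!) = 12 ways.
Hence 30 − 12 = 18.

18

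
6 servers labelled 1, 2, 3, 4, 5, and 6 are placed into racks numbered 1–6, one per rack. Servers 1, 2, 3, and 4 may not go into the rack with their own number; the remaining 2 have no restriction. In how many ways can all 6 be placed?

362

Let Aᵢ (for 1 ≤ i ≤ 4) be the placements that put server i in its forbidden rack. Any j of these fix j positions, leaving (6−j)! ways to fill the rest, and there are C(4,j) ways to pick which j.
By inclusion–exclusion, the number of valid placements is Σ_{j=0}^{4} (−1)^j C(4,j)·(6−j)!.
Computing: 720 − 480 + 144 − 24 + 2 = 362.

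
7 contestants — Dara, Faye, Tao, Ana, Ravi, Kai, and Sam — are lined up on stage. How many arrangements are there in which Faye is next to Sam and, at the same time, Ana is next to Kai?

Treat {Faye,Sam} as one block (2 orders) and {Ana,Kai} as another (2 orders).
That leaves 5 units to arrange: 2 × 2 × 5! = 4 × 120 = 480.

480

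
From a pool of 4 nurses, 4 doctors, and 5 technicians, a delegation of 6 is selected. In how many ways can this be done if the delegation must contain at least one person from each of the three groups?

1520

Total 6-person selections from all 13: C(13,6) = 1716.
Selections missing a whole group: no nurses → C(9,6) = 84; no doctors → C(9,6) = 84; no technicians → C(8,6) = 28.
Add back selections omitting two groups (i.e. drawn from a single group): C(4,6) + C(4,6) + C(5,6) = 0.
By inclusion–exclusion: 1716 − 196 + 0 = 1520.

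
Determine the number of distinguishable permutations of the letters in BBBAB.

5

BBBAB has 5 letters with B appearing 4 times.
So there are 5! / (4!) = 5 distinguishable arrangements.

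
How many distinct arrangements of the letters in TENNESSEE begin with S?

840

With the first slot taken by S, it remains to arrange the other 8 letters (TENNESEE).
Those 8 letters have E appearing 4 times and N appearing twice, giving (8)!/(4!·2!) = 840.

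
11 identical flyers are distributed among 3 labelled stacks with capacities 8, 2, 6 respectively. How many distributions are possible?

15

By stars and bars, unrestricted non-negative solutions to x_1+…+x_3 = 11 number C(11+2,2) = 78.
Subtract solutions that violate a single cap (substitute x_i' = x_i − (cap_i+1)): x_1 ≥ 9 gives C(4,2) = 6; x_2 ≥ 3 gives C(10,2) = 45; x_3 ≥ 7 gives C(6,2) = 15. Together 66.
Add back pairs where two caps are both exceeded: 0 + 0 + 3 = 3.
By inclusion–exclusion the count is 78 − 66 + 3 = 15.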